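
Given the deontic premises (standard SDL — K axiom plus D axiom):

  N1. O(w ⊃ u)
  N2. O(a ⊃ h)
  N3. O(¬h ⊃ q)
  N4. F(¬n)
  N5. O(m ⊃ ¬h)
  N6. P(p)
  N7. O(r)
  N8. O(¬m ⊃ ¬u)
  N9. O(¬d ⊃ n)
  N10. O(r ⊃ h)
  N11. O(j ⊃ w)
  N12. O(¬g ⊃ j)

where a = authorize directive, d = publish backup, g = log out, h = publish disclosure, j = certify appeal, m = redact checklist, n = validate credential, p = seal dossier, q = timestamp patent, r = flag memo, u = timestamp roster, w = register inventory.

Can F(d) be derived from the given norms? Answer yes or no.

No

Premise 9 is O(¬d ⊃ n); even if O(n) held, inferring O(¬d) would be affirming the consequent — invalid.
No other premise forces O(¬d). An ideal world satisfying every premise can still have d true, so F(d) is not derivable.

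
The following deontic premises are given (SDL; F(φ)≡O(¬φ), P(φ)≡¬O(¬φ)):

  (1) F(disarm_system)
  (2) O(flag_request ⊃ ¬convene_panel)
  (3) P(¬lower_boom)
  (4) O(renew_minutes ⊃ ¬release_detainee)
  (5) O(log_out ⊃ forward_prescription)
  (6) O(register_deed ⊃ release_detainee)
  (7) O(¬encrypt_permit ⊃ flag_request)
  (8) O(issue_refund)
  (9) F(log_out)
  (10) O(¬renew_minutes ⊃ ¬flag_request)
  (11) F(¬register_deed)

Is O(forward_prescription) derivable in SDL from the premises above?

No

Premise 5 is O(log_out ⊃ forward_prescription), but O(log_out) is not derivable from the premises, so it does not yield O(forward_prescription).
No other premise forces O(forward_prescription). An ideal world satisfying every premise can still have forward_prescription false, so O(forward_prescription) is not derivable.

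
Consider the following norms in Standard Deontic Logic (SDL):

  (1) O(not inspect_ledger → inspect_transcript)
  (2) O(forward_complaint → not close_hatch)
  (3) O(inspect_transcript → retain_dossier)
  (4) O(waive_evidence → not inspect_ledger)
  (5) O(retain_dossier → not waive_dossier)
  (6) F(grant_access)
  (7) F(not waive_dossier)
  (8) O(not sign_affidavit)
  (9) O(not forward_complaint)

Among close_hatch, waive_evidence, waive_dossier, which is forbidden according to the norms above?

waive_evidence

F(not waive_dossier) at premise 7 means O(waive_dossier).
Premise 5, O(retain_dossier → not waive_dossier), contraposes to O(waive_dossier → not retain_dossier); with O(waive_dossier) we get O(not retain_dossier).
The contrapositive of premise 3 (O(inspect_transcript → retain_dossier)) is O(not retain_dossier → not inspect_transcript), and O(not retain_dossier) is already established, so O(not inspect_transcript).
Premise 1, O(not inspect_ledger → inspect_transcript), contraposes to O(not inspect_transcript → inspect_ledger); with O(not inspect_transcript) we get O(inspect_ledger).
The contrapositive of premise 4 (O(waive_evidence → not inspect_ledger)) is O(inspect_ledger → not waive_evidence), and O(inspect_ledger) is already established, so O(not waive_evidence).
So O(not waive_evidence) holds, i.e. waive_evidence is forbidden. None of the other listed options is forbidden under the premises.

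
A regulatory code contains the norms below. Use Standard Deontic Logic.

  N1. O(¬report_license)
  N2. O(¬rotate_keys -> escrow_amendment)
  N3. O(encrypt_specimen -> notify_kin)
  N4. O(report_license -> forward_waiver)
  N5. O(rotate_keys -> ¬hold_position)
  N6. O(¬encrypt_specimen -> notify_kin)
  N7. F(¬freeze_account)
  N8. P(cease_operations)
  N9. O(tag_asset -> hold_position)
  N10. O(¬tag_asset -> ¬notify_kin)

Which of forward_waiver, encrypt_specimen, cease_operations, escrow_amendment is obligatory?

escrow_amendment

By case analysis on ¬encrypt_specimen: premise 6 gives O(¬encrypt_specimen -> notify_kin) and premise 3 gives O(encrypt_specimen -> notify_kin), so O(notify_kin) either way.
Premise 10, O(¬tag_asset -> ¬notify_kin), contraposes to O(notify_kin -> tag_asset); with O(notify_kin) we get O(tag_asset).
From O(tag_asset) and premise 9, O(tag_asset -> hold_position), we obtain O(hold_position).
The contrapositive of premise 5 (O(rotate_keys -> ¬hold_position)) is O(hold_position -> ¬rotate_keys), and O(hold_position) is already established, so O(¬rotate_keys).
With premise 2, O(¬rotate_keys -> escrow_amendment), the K-axiom yields O(escrow_amendment).
So O(escrow_amendment) holds — escrow_amendment is obligatory. None of the other listed options is made obligatory by any chain of premises.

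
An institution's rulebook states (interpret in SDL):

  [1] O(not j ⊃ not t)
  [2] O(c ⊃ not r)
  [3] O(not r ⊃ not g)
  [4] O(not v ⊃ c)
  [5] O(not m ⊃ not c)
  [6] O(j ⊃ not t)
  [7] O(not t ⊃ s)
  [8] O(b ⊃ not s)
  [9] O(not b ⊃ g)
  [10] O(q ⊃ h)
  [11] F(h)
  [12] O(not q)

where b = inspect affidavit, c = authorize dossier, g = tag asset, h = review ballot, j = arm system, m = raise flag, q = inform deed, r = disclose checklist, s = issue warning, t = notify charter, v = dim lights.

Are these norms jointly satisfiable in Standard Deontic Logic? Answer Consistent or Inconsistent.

Premise 10 is O(q ⊃ h), but O(q) is not derivable from the premises, so it does not yield O(h).
So O(h) is not derivable, and the apparent clash with O(not h) does not arise.
A world satisfying every obligation exists (e.g. b=false, c=false, g=true, h=false, j=false, m=false, q=false, r=true, s=true, t=false, v=true); no atom is both obligatory and forbidden, so the set is consistent.

Consistent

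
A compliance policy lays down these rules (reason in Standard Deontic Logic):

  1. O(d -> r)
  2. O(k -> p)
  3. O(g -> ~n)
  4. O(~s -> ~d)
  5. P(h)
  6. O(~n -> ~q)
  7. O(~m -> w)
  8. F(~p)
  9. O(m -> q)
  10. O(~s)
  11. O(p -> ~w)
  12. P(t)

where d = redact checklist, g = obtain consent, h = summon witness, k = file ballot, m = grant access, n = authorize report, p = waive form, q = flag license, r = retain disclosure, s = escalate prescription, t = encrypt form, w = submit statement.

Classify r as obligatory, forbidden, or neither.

Neither

Premise 1 is O(d -> r), but O(d) is not derivable from the premises, so it does not yield O(r).
No premise or chain of K-axiom applications forces O(r), and none forces O(~r). So r is neither obligatory nor forbidden under these norms.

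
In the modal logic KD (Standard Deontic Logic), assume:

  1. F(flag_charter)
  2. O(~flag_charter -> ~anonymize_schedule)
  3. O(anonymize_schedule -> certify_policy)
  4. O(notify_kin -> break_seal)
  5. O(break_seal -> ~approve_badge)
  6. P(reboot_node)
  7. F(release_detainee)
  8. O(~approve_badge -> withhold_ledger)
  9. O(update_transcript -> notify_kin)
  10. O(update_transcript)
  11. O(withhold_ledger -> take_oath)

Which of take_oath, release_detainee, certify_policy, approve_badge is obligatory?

From premise 10 we have O(update_transcript).
From O(update_transcript) and premise 9, O(update_transcript -> notify_kin), we obtain O(notify_kin).
Premise 4 is O(notify_kin -> break_seal); since O(notify_kin), deontic closure gives O(break_seal).
With premise 5, O(break_seal -> ~approve_badge), the K-axiom yields O(~approve_badge).
From O(~approve_badge) and premise 8, O(~approve_badge -> withhold_ledger), we obtain O(withhold_ledger).
With premise 11, O(withhold_ledger -> take_oath), the K-axiom yields O(take_oath).
So O(take_oath) holds — take_oath is obligatory. None of the other listed options is made obligatory by any chain of premises.

take_oath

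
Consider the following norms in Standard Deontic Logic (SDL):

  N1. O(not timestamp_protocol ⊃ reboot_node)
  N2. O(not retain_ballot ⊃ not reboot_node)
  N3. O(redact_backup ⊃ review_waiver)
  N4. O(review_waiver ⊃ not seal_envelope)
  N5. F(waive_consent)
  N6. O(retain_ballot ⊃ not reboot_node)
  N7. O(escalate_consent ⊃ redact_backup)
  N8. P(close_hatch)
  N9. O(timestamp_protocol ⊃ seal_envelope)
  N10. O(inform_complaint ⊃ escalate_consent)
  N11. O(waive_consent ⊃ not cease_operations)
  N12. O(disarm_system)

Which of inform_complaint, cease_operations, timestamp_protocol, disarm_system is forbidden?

inform_complaint

By case analysis on retain_ballot: premise 6 gives O(retain_ballot ⊃ not reboot_node) and premise 2 gives O(not retain_ballot ⊃ not reboot_node), so O(not reboot_node) either way.
Premise 1 is O(not timestamp_protocol ⊃ reboot_node); contrapositively O(not reboot_node ⊃ timestamp_protocol). Since O(not reboot_node) holds, K gives O(timestamp_protocol).
Applying K to premise 9 (O(timestamp_protocol ⊃ seal_envelope)) and O(timestamp_protocol) yields O(seal_envelope).
The contrapositive of premise 4 (O(review_waiver ⊃ not seal_envelope)) is O(seal_envelope ⊃ not review_waiver), and O(seal_envelope) is already established, so O(not review_waiver).
Premise 3, O(redact_backup ⊃ review_waiver), contraposes to O(not review_waiver ⊃ not redact_backup); with O(not review_waiver) we get O(not redact_backup).
Premise 7 is O(escalate_consent ⊃ redact_backup); contrapositively O(not redact_backup ⊃ not escalate_consent). Since O(not redact_backup) holds, K gives O(not escalate_consent).
Premise 10, O(inform_complaint ⊃ escalate_consent), contraposes to O(not escalate_consent ⊃ not inform_complaint); with O(not escalate_consent) we get O(not inform_complaint).
So O(not inform_complaint) holds, i.e. inform_complaint is forbidden. None of the other listed options is forbidden under the premises.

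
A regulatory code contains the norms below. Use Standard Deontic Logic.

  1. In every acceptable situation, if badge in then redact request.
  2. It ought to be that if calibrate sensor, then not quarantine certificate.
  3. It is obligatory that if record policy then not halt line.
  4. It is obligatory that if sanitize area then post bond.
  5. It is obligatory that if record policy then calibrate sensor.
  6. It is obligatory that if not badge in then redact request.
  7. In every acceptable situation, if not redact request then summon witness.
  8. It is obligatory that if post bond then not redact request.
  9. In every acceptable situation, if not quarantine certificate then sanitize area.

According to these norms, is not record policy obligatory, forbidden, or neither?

Premises 1 and 6 are O(badge_in → redact_request) and O(¬badge_in → redact_request); every ideal world satisfies badge_in or ¬badge_in, so in either case redact_request holds — hence O(redact_request).
Premise 8, O(post_bond → ¬redact_request), contraposes to O(redact_request → ¬post_bond); with O(redact_request) we get O(¬post_bond).
Premise 4 is O(sanitize_area → post_bond); contrapositively O(¬post_bond → ¬sanitize_area). Since O(¬post_bond) holds, K gives O(¬sanitize_area).
Premise 9, O(¬quarantine_certificate → sanitize_area), contraposes to O(¬sanitize_area → quarantine_certificate); with O(¬sanitize_area) we get O(quarantine_certificate).
Premise 2, O(calibrate_sensor → ¬quarantine_certificate), contraposes to O(quarantine_certificate → ¬calibrate_sensor); with O(quarantine_certificate) we get O(¬calibrate_sensor).
Premise 5, O(record_policy → calibrate_sensor), contraposes to O(¬calibrate_sensor → ¬record_policy); with O(¬calibrate_sensor) we get O(¬record_policy).
Premises 3, 7 do not contribute to this derivation.
Hence ¬record_policy is obligatory.

Obligatory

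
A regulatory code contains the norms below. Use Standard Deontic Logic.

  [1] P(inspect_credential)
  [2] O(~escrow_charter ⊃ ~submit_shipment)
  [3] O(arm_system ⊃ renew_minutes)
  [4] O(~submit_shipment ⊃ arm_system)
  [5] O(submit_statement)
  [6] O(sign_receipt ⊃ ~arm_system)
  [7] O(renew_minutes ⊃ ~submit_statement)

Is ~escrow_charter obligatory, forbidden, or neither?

From premise 5 we have O(submit_statement).
The contrapositive of premise 7 (O(renew_minutes ⊃ ~submit_statement)) is O(submit_statement ⊃ ~renew_minutes), and O(submit_statement) is already established, so O(~renew_minutes).
Premise 3, O(arm_system ⊃ renew_minutes), contraposes to O(~renew_minutes ⊃ ~arm_system); with O(~renew_minutes) we get O(~arm_system).
The contrapositive of premise 4 (O(~submit_shipment ⊃ arm_system)) is O(~arm_system ⊃ submit_shipment), and O(~arm_system) is already established, so O(submit_shipment).
Premise 2, O(~escrow_charter ⊃ ~submit_shipment), contraposes to O(submit_shipment ⊃ escrow_charter); with O(submit_shipment) we get O(escrow_charter).
Premises 1, 6 do not contribute to this derivation.
Thus O(escrow_charter), which is F(~escrow_charter): ~escrow_charter is forbidden.

Forbidden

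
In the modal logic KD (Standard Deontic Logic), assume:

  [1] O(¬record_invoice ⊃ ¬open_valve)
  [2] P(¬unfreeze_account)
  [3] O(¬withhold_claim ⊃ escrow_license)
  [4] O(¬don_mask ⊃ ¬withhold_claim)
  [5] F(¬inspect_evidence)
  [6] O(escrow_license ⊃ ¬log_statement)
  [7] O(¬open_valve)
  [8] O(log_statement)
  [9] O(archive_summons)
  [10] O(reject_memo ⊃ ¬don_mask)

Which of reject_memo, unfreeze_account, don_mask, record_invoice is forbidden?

reject_memo

Premise 8 states O(log_statement) outright.
Premise 6 is O(escrow_license ⊃ ¬log_statement); contrapositively O(log_statement ⊃ ¬escrow_license). Since O(log_statement) holds, K gives O(¬escrow_license).
Premise 3, O(¬withhold_claim ⊃ escrow_license), contraposes to O(¬escrow_license ⊃ withhold_claim); with O(¬escrow_license) we get O(withhold_claim).
Premise 4 is O(¬don_mask ⊃ ¬withhold_claim); contrapositively O(withhold_claim ⊃ don_mask). Since O(withhold_claim) holds, K gives O(don_mask).
The contrapositive of premise 10 (O(reject_memo ⊃ ¬don_mask)) is O(don_mask ⊃ ¬reject_memo), and O(don_mask) is already established, so O(¬reject_memo).
So O(¬reject_memo) holds, i.e. reject_memo is forbidden. None of the other listed options is forbidden under the premises.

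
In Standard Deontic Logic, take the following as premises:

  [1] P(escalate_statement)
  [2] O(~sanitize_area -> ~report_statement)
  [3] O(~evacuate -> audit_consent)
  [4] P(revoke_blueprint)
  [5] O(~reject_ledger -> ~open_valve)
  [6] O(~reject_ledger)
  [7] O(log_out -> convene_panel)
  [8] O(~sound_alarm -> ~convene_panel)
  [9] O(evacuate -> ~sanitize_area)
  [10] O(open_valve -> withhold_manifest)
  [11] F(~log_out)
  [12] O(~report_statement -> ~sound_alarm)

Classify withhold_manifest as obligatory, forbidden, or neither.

Premise 10 is O(open_valve -> withhold_manifest), but O(open_valve) is not derivable from the premises, so it does not yield O(withhold_manifest).
No premise or chain of K-axiom applications forces O(withhold_manifest), and none forces O(~withhold_manifest). So withhold_manifest is neither obligatory nor forbidden under these norms.

Neither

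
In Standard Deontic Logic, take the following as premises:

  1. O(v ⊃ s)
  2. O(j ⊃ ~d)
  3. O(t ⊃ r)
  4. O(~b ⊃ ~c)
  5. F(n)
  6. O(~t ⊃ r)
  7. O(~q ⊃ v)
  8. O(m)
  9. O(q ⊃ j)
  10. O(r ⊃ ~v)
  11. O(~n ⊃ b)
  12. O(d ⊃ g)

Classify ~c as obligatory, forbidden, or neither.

Neither

Premise 4 is O(~b ⊃ ~c), but O(~b) is not derivable from the premises, so it does not yield O(~c).
No premise or chain of K-axiom applications forces O(~c), and none forces O(c). So ~c is neither obligatory nor forbidden under these norms.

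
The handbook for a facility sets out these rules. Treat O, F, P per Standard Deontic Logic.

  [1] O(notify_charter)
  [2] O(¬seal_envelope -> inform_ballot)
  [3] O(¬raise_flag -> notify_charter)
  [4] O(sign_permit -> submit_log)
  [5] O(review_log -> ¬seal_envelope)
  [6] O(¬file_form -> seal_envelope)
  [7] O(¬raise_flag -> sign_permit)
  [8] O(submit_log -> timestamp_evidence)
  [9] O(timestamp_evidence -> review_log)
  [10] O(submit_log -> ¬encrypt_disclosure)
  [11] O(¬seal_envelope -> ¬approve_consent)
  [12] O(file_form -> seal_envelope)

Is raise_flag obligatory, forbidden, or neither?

Premises 12 and 6 cover both cases: O(file_form -> seal_envelope) and O(¬file_form -> seal_envelope). Since file_form ∨ ¬file_form is a tautology, O(seal_envelope) follows.
The contrapositive of premise 5 (O(review_log -> ¬seal_envelope)) is O(seal_envelope -> ¬review_log), and O(seal_envelope) is already established, so O(¬review_log).
The contrapositive of premise 9 (O(timestamp_evidence -> review_log)) is O(¬review_log -> ¬timestamp_evidence), and O(¬review_log) is already established, so O(¬timestamp_evidence).
The contrapositive of premise 8 (O(submit_log -> timestamp_evidence)) is O(¬timestamp_evidence -> ¬submit_log), and O(¬timestamp_evidence) is already established, so O(¬submit_log).
Premise 4 is O(sign_permit -> submit_log); contrapositively O(¬submit_log -> ¬sign_permit). Since O(¬submit_log) holds, K gives O(¬sign_permit).
The contrapositive of premise 7 (O(¬raise_flag -> sign_permit)) is O(¬sign_permit -> raise_flag), and O(¬sign_permit) is already established, so O(raise_flag).
Premises 1, 2, 3, 10, 11 do not contribute to this derivation.
Hence raise_flag is obligatory.

Obligatory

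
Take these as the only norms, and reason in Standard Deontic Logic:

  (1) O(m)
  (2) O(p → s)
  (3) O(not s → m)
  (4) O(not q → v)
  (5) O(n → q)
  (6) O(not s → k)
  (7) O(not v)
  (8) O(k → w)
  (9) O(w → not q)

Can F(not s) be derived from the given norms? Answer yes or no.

Premise 7 gives O(not v).
The contrapositive of premise 4 (O(not q → v)) is O(not v → q), and O(not v) is already established, so O(q).
Premise 9, O(w → not q), contraposes to O(q → not w); with O(q) we get O(not w).
Premise 8 is O(k → w); contrapositively O(not w → not k). Since O(not w) holds, K gives O(not k).
Premise 6 is O(not s → k); contrapositively O(not k → s). Since O(not k) holds, K gives O(s).
Premises 1, 2, 3, 5 do not contribute to this derivation.
So O(s) holds, i.e. F(not s). The claim follows.

Yes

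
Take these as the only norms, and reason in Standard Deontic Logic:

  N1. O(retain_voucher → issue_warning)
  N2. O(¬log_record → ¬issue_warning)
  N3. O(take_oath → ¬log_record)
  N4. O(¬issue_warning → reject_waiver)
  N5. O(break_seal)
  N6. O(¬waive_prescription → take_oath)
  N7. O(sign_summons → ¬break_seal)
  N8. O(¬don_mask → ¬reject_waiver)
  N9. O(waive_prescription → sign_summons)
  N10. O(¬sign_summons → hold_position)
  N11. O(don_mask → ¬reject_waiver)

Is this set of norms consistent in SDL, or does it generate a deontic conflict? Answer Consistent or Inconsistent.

Inconsistent

Premises 8 and 11 are O(¬don_mask → ¬reject_waiver) and O(don_mask → ¬reject_waiver); every ideal world satisfies ¬don_mask or don_mask, so in either case ¬reject_waiver holds — hence O(¬reject_waiver).
Premise 4, O(¬issue_warning → reject_waiver), contraposes to O(¬reject_waiver → issue_warning); with O(¬reject_waiver) we get O(issue_warning).
Premise 2 is O(¬log_record → ¬issue_warning); contrapositively O(issue_warning → log_record). Since O(issue_warning) holds, K gives O(log_record).
Premise 3 is O(take_oath → ¬log_record); contrapositively O(log_record → ¬take_oath). Since O(log_record) holds, K gives O(¬take_oath).
Premise 6 is O(¬waive_prescription → take_oath); contrapositively O(¬take_oath → waive_prescription). Since O(¬take_oath) holds, K gives O(waive_prescription).
Premise 9 is O(waive_prescription → sign_summons); since O(waive_prescription), deontic closure gives O(sign_summons).
From O(sign_summons) and premise 7, O(sign_summons → ¬break_seal), we obtain O(¬break_seal).
However, premise 5 gives O(break_seal).
We now have both O(¬break_seal) and O(break_seal) — break_seal is simultaneously obligatory and forbidden, violating the D-axiom.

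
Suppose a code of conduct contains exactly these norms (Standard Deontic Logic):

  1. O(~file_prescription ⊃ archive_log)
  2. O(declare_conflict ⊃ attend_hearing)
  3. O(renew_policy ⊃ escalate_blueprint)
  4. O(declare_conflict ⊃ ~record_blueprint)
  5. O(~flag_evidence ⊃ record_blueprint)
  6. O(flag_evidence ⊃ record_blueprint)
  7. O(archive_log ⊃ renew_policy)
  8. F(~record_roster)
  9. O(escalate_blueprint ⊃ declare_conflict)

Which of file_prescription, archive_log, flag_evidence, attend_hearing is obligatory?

By case analysis on ~flag_evidence: premise 5 gives O(~flag_evidence ⊃ record_blueprint) and premise 6 gives O(flag_evidence ⊃ record_blueprint), so O(record_blueprint) either way.
Premise 4 is O(declare_conflict ⊃ ~record_blueprint); contrapositively O(record_blueprint ⊃ ~declare_conflict). Since O(record_blueprint) holds, K gives O(~declare_conflict).
Premise 9 is O(escalate_blueprint ⊃ declare_conflict); contrapositively O(~declare_conflict ⊃ ~escalate_blueprint). Since O(~declare_conflict) holds, K gives O(~escalate_blueprint).
Premise 3, O(renew_policy ⊃ escalate_blueprint), contraposes to O(~escalate_blueprint ⊃ ~renew_policy); with O(~escalate_blueprint) we get O(~renew_policy).
The contrapositive of premise 7 (O(archive_log ⊃ renew_policy)) is O(~renew_policy ⊃ ~archive_log), and O(~renew_policy) is already established, so O(~archive_log).
The contrapositive of premise 1 (O(~file_prescription ⊃ archive_log)) is O(~archive_log ⊃ file_prescription), and O(~archive_log) is already established, so O(file_prescription).
So O(file_prescription) holds — file_prescription is obligatory. None of the other listed options is made obligatory by any chain of premises.

file_prescription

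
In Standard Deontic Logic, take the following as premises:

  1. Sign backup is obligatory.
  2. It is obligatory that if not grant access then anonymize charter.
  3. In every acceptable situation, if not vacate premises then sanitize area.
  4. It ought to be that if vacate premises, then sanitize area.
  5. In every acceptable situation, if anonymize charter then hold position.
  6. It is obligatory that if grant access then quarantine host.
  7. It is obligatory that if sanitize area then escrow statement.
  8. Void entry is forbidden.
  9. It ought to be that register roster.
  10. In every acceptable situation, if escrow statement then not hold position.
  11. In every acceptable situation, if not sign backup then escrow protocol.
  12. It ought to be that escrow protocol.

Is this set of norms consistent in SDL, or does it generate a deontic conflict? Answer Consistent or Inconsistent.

Consistent

Premise 11 is O(¬sign_backup → escrow_protocol); even if O(escrow_protocol) held, inferring O(¬sign_backup) would be affirming the consequent — invalid.
So O(¬sign_backup) is not derivable, and the apparent clash with O(sign_backup) does not arise.
A world satisfying every obligation exists (e.g. anonymize_charter=false, escrow_protocol=true, escrow_statement=true, grant_access=true, hold_position=false, quarantine_host=true, register_roster=true, sanitize_area=true, sign_backup=true, vacate_premises=false, void_entry=false); no atom is both obligatory and forbidden, so the set is consistent.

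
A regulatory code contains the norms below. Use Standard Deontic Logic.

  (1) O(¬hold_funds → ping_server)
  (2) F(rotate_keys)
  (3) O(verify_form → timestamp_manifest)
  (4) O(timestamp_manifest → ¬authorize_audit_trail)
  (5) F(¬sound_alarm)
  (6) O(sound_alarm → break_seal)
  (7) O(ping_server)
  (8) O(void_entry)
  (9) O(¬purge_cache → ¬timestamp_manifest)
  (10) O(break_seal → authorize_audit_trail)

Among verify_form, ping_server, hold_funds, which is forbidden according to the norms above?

F(¬sound_alarm) at premise 5 means O(sound_alarm).
Premise 6 is O(sound_alarm → break_seal); since O(sound_alarm), deontic closure gives O(break_seal).
With premise 10, O(break_seal → authorize_audit_trail), the K-axiom yields O(authorize_audit_trail).
The contrapositive of premise 4 (O(timestamp_manifest → ¬authorize_audit_trail)) is O(authorize_audit_trail → ¬timestamp_manifest), and O(authorize_audit_trail) is already established, so O(¬timestamp_manifest).
Premise 3, O(verify_form → timestamp_manifest), contraposes to O(¬timestamp_manifest → ¬verify_form); with O(¬timestamp_manifest) we get O(¬verify_form).
So O(¬verify_form) holds, i.e. verify_form is forbidden. None of the other listed options is forbidden under the premises.

verify_form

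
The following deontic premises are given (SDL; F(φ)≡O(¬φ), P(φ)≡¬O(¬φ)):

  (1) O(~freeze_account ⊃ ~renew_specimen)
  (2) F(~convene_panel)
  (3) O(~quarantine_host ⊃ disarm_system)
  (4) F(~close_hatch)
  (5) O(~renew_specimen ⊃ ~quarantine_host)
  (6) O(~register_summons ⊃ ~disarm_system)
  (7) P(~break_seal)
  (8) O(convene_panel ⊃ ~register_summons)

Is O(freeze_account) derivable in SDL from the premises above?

Premise 2, F(~convene_panel), is equivalent to O(convene_panel).
Premise 8 is O(convene_panel ⊃ ~register_summons); since O(convene_panel), deontic closure gives O(~register_summons).
Premise 6 is O(~register_summons ⊃ ~disarm_system); since O(~register_summons), deontic closure gives O(~disarm_system).
Premise 3 is O(~quarantine_host ⊃ disarm_system); contrapositively O(~disarm_system ⊃ quarantine_host). Since O(~disarm_system) holds, K gives O(quarantine_host).
The contrapositive of premise 5 (O(~renew_specimen ⊃ ~quarantine_host)) is O(quarantine_host ⊃ renew_specimen), and O(quarantine_host) is already established, so O(renew_specimen).
The contrapositive of premise 1 (O(~freeze_account ⊃ ~renew_specimen)) is O(renew_specimen ⊃ freeze_account), and O(renew_specimen) is already established, so O(freeze_account).
Premises 4, 7 do not contribute to this derivation.
So O(freeze_account) follows.

Yes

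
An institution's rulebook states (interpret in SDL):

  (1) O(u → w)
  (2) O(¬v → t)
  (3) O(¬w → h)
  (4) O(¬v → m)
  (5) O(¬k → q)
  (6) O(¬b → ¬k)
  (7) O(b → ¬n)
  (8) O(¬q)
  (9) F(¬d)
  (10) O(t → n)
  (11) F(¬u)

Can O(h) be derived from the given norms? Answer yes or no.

No

Premise 3 is O(¬w → h), but O(¬w) is not derivable from the premises, so it does not yield O(h).
No other premise forces O(h). An ideal world satisfying every premise can still have h false, so O(h) is not derivable.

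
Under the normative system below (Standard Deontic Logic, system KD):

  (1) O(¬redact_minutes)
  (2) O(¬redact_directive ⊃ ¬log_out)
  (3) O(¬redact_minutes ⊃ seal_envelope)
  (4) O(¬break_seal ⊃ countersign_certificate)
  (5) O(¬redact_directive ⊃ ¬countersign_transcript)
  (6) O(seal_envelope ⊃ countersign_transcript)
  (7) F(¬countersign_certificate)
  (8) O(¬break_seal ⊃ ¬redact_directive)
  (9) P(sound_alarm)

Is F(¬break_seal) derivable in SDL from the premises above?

Yes

Premise 1 gives O(¬redact_minutes).
From O(¬redact_minutes) and premise 3, O(¬redact_minutes ⊃ seal_envelope), we obtain O(seal_envelope).
Premise 6 is O(seal_envelope ⊃ countersign_transcript); since O(seal_envelope), deontic closure gives O(countersign_transcript).
Premise 5 is O(¬redact_directive ⊃ ¬countersign_transcript); contrapositively O(countersign_transcript ⊃ redact_directive). Since O(countersign_transcript) holds, K gives O(redact_directive).
The contrapositive of premise 8 (O(¬break_seal ⊃ ¬redact_directive)) is O(redact_directive ⊃ break_seal), and O(redact_directive) is already established, so O(break_seal).
Premises 2, 4, 7, 9 do not contribute to this derivation.
So O(break_seal) holds, i.e. F(¬break_seal). The claim follows.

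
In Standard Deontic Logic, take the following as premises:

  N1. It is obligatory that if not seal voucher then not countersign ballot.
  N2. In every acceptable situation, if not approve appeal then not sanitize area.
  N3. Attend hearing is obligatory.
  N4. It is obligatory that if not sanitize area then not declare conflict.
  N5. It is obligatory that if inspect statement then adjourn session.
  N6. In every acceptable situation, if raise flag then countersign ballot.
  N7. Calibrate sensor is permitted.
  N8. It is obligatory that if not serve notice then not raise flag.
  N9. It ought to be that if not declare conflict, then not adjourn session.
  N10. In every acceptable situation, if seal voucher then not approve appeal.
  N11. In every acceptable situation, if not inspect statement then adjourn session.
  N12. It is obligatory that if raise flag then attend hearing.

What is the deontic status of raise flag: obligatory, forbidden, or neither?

Premises 11 and 5 are O(¬inspect_statement → adjourn_session) and O(inspect_statement → adjourn_session); every ideal world satisfies ¬inspect_statement or inspect_statement, so in either case adjourn_session holds — hence O(adjourn_session).
Premise 9, O(¬declare_conflict → ¬adjourn_session), contraposes to O(adjourn_session → declare_conflict); with O(adjourn_session) we get O(declare_conflict).
Premise 4 is O(¬sanitize_area → ¬declare_conflict); contrapositively O(declare_conflict → sanitize_area). Since O(declare_conflict) holds, K gives O(sanitize_area).
Premise 2, O(¬approve_appeal → ¬sanitize_area), contraposes to O(sanitize_area → approve_appeal); with O(sanitize_area) we get O(approve_appeal).
The contrapositive of premise 10 (O(seal_voucher → ¬approve_appeal)) is O(approve_appeal → ¬seal_voucher), and O(approve_appeal) is already established, so O(¬seal_voucher).
With premise 1, O(¬seal_voucher → ¬countersign_ballot), the K-axiom yields O(¬countersign_ballot).
Premise 6 is O(raise_flag → countersign_ballot); contrapositively O(¬countersign_ballot → ¬raise_flag). Since O(¬countersign_ballot) holds, K gives O(¬raise_flag).
Premises 3, 7, 8, 12 do not contribute to this derivation.
Thus O(¬raise_flag), which is F(raise_flag): raise_flag is forbidden.

Forbidden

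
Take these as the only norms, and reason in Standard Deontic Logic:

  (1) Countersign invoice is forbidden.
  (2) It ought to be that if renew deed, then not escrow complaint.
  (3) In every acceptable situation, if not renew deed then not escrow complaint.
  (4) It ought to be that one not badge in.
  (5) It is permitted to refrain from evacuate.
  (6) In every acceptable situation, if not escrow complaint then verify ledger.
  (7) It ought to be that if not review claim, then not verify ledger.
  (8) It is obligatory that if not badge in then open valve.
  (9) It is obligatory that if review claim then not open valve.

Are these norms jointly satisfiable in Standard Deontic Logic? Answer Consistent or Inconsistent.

Inconsistent

By case analysis on ¬renew_deed: premise 3 gives O(¬renew_deed → ¬escrow_complaint) and premise 2 gives O(renew_deed → ¬escrow_complaint), so O(¬escrow_complaint) either way.
Premise 6 is O(¬escrow_complaint → verify_ledger); since O(¬escrow_complaint), deontic closure gives O(verify_ledger).
Premise 7, O(¬review_claim → ¬verify_ledger), contraposes to O(verify_ledger → review_claim); with O(verify_ledger) we get O(review_claim).
Premise 9 is O(review_claim → ¬open_valve); since O(review_claim), deontic closure gives O(¬open_valve).
Premise 8, O(¬badge_in → open_valve), contraposes to O(¬open_valve → badge_in); with O(¬open_valve) we get O(badge_in).
But premise 4 directly asserts O(¬badge_in).
We now have both O(badge_in) and O(¬badge_in) — badge_in is simultaneously obligatory and forbidden, violating the D-axiom.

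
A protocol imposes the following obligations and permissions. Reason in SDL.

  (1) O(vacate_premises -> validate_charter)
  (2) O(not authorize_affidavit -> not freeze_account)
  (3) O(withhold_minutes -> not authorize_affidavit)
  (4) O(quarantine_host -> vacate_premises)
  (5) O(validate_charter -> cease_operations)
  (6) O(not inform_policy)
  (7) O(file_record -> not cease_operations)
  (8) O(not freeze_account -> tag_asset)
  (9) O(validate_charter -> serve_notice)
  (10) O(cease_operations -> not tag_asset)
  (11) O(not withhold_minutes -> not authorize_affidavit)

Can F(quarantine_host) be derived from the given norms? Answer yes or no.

Yes

By case analysis on withhold_minutes: premise 3 gives O(withhold_minutes -> not authorize_affidavit) and premise 11 gives O(not withhold_minutes -> not authorize_affidavit), so O(not authorize_affidavit) either way.
Applying K to premise 2 (O(not authorize_affidavit -> not freeze_account)) and O(not authorize_affidavit) yields O(not freeze_account).
Premise 8 is O(not freeze_account -> tag_asset); since O(not freeze_account), deontic closure gives O(tag_asset).
Premise 10 is O(cease_operations -> not tag_asset); contrapositively O(tag_asset -> not cease_operations). Since O(tag_asset) holds, K gives O(not cease_operations).
Premise 5, O(validate_charter -> cease_operations), contraposes to O(not cease_operations -> not validate_charter); with O(not cease_operations) we get O(not validate_charter).
Premise 1 is O(vacate_premises -> validate_charter); contrapositively O(not validate_charter -> not vacate_premises). Since O(not validate_charter) holds, K gives O(not vacate_premises).
Premise 4, O(quarantine_host -> vacate_premises), contraposes to O(not vacate_premises -> not quarantine_host); with O(not vacate_premises) we get O(not quarantine_host).
Premises 6, 7, 9 do not contribute to this derivation.
So O(not quarantine_host) holds, i.e. F(quarantine_host). The claim follows.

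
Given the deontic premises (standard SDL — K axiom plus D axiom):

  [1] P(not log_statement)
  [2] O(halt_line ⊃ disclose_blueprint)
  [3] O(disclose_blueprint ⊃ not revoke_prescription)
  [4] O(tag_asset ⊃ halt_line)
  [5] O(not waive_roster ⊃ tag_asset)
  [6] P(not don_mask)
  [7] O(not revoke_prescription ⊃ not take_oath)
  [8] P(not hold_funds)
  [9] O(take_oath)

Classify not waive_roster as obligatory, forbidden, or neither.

Forbidden

From premise 9 we have O(take_oath).
The contrapositive of premise 7 (O(not revoke_prescription ⊃ not take_oath)) is O(take_oath ⊃ revoke_prescription), and O(take_oath) is already established, so O(revoke_prescription).
The contrapositive of premise 3 (O(disclose_blueprint ⊃ not revoke_prescription)) is O(revoke_prescription ⊃ not disclose_blueprint), and O(revoke_prescription) is already established, so O(not disclose_blueprint).
Premise 2 is O(halt_line ⊃ disclose_blueprint); contrapositively O(not disclose_blueprint ⊃ not halt_line). Since O(not disclose_blueprint) holds, K gives O(not halt_line).
Premise 4, O(tag_asset ⊃ halt_line), contraposes to O(not halt_line ⊃ not tag_asset); with O(not halt_line) we get O(not tag_asset).
Premise 5 is O(not waive_roster ⊃ tag_asset); contrapositively O(not tag_asset ⊃ waive_roster). Since O(not tag_asset) holds, K gives O(waive_roster).
Premises 1, 6, 8 do not contribute to this derivation.
Thus O(waive_roster), which is F(not waive_roster): not waive_roster is forbidden.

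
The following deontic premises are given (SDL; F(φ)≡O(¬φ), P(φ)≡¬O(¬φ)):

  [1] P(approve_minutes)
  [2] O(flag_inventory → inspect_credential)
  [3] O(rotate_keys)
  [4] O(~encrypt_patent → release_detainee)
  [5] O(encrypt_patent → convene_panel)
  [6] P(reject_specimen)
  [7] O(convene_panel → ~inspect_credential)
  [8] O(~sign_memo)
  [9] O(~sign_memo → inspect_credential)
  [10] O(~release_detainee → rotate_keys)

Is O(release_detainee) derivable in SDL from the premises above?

Yes

From premise 8 we have O(~sign_memo).
Applying K to premise 9 (O(~sign_memo → inspect_credential)) and O(~sign_memo) yields O(inspect_credential).
Premise 7 is O(convene_panel → ~inspect_credential); contrapositively O(inspect_credential → ~convene_panel). Since O(inspect_credential) holds, K gives O(~convene_panel).
Premise 5 is O(encrypt_patent → convene_panel); contrapositively O(~convene_panel → ~encrypt_patent). Since O(~convene_panel) holds, K gives O(~encrypt_patent).
With premise 4, O(~encrypt_patent → release_detainee), the K-axiom yields O(release_detainee).
Premises 1, 2, 3, 6, 10 do not contribute to this derivation.
So O(release_detainee) follows.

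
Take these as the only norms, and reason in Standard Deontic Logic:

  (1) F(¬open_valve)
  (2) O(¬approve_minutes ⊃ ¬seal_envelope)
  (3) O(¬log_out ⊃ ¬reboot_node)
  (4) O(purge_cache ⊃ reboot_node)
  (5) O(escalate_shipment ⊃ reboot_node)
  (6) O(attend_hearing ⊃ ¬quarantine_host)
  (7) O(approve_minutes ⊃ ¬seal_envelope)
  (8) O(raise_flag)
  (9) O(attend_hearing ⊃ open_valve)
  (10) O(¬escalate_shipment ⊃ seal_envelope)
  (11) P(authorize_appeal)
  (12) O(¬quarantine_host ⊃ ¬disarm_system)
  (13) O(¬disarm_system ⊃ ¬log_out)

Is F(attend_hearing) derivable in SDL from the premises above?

Yes

Premises 2 and 7 cover both cases: O(¬approve_minutes ⊃ ¬seal_envelope) and O(approve_minutes ⊃ ¬seal_envelope). Since ¬approve_minutes ∨ approve_minutes is a tautology, O(¬seal_envelope) follows.
Premise 10, O(¬escalate_shipment ⊃ seal_envelope), contraposes to O(¬seal_envelope ⊃ escalate_shipment); with O(¬seal_envelope) we get O(escalate_shipment).
From O(escalate_shipment) and premise 5, O(escalate_shipment ⊃ reboot_node), we obtain O(reboot_node).
Premise 3 is O(¬log_out ⊃ ¬reboot_node); contrapositively O(reboot_node ⊃ log_out). Since O(reboot_node) holds, K gives O(log_out).
Premise 13 is O(¬disarm_system ⊃ ¬log_out); contrapositively O(log_out ⊃ disarm_system). Since O(log_out) holds, K gives O(disarm_system).
Premise 12 is O(¬quarantine_host ⊃ ¬disarm_system); contrapositively O(disarm_system ⊃ quarantine_host). Since O(disarm_system) holds, K gives O(quarantine_host).
The contrapositive of premise 6 (O(attend_hearing ⊃ ¬quarantine_host)) is O(quarantine_host ⊃ ¬attend_hearing), and O(quarantine_host) is already established, so O(¬attend_hearing).
Premises 1, 4, 8, 9, 11 do not contribute to this derivation.
So O(¬attend_hearing) holds, i.e. F(attend_hearing). The claim follows.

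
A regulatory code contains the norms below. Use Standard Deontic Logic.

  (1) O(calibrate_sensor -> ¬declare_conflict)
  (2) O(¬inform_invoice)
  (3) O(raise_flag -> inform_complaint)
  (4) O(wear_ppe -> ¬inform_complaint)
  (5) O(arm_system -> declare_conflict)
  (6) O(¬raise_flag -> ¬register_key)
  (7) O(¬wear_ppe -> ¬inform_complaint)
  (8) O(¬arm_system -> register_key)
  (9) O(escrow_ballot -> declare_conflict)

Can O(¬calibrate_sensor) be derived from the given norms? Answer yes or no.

Yes

Premises 4 and 7 are O(wear_ppe -> ¬inform_complaint) and O(¬wear_ppe -> ¬inform_complaint); every ideal world satisfies wear_ppe or ¬wear_ppe, so in either case ¬inform_complaint holds — hence O(¬inform_complaint).
The contrapositive of premise 3 (O(raise_flag -> inform_complaint)) is O(¬inform_complaint -> ¬raise_flag), and O(¬inform_complaint) is already established, so O(¬raise_flag).
Premise 6 is O(¬raise_flag -> ¬register_key); since O(¬raise_flag), deontic closure gives O(¬register_key).
The contrapositive of premise 8 (O(¬arm_system -> register_key)) is O(¬register_key -> arm_system), and O(¬register_key) is already established, so O(arm_system).
From O(arm_system) and premise 5, O(arm_system -> declare_conflict), we obtain O(declare_conflict).
Premise 1 is O(calibrate_sensor -> ¬declare_conflict); contrapositively O(declare_conflict -> ¬calibrate_sensor). Since O(declare_conflict) holds, K gives O(¬calibrate_sensor).
Premises 2, 9 do not contribute to this derivation.
So O(¬calibrate_sensor) follows.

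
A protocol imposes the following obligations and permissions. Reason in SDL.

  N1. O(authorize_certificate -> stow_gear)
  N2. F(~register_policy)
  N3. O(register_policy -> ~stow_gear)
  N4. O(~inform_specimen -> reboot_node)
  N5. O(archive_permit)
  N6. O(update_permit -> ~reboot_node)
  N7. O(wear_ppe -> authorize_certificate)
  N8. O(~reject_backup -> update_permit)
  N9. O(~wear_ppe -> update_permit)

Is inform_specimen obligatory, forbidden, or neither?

F(~register_policy) at premise 2 means O(register_policy).
With premise 3, O(register_policy -> ~stow_gear), the K-axiom yields O(~stow_gear).
Premise 1, O(authorize_certificate -> stow_gear), contraposes to O(~stow_gear -> ~authorize_certificate); with O(~stow_gear) we get O(~authorize_certificate).
Premise 7, O(wear_ppe -> authorize_certificate), contraposes to O(~authorize_certificate -> ~wear_ppe); with O(~authorize_certificate) we get O(~wear_ppe).
With premise 9, O(~wear_ppe -> update_permit), the K-axiom yields O(update_permit).
With premise 6, O(update_permit -> ~reboot_node), the K-axiom yields O(~reboot_node).
Premise 4, O(~inform_specimen -> reboot_node), contraposes to O(~reboot_node -> inform_specimen); with O(~reboot_node) we get O(inform_specimen).
Premises 5, 8 do not contribute to this derivation.
Hence inform_specimen is obligatory.

Obligatory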